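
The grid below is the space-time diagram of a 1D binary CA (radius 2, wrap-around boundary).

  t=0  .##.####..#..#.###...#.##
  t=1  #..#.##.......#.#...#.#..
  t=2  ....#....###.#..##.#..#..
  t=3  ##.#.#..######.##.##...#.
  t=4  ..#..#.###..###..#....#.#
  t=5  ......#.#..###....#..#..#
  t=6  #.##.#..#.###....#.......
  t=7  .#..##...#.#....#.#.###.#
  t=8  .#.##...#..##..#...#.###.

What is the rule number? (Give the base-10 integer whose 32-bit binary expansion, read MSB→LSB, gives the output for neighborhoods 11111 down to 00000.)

1813563853

  #####|.  b31=0 t=3,i=10
  ####.|#  b30=1 t=0,i=6
  ###.#|#  b29=1 t=2,i=11
  ###..|.  b28=0 t=0,i=7
  ##.##|#  b27=1 t=0,i=0
  ##.#.|#  b26=1 t=2,i=12
  ##..#|.  b25=0 t=0,i=8
  ##...|.  b24=0 t=0,i=18
  #.###|.  b23=0 t=0,i=4
  #.##.|.  b22=0 t=0,i=1
  #.#.#|.  b21=0 t=3,i=3
  #.#..|#  b20=1 t=1,i=16
  #..##|#  b19=1 t=2,i=15
  #..#.|.  b18=0 t=0,i=9
  #...#|.  b17=0 t=0,i=19
  #....|.  b16=0 t=1,i=8
  .####|#  b15=1 t=0,i=5
  .###.|#  b14=1 t=0,i=16
  .##.#|.  b13=0 t=0,i=2
  .##..|.  b12=0 t=1,i=6
  .#.##|#  b11=1 t=0,i=14
  .#.#.|.  b10=0 t=1,i=15
  .#..#|.  b9=0 t=0,i=11
  .#...|#  b8=1 t=1,i=17
  ..###|#  b7=1 t=2,i=9
  ..##.|#  b6=1 t=2,i=16
  ..#.#|.  b5=0 t=0,i=13
  ..#..|.  b4=0 t=0,i=10
  ...##|#  b3=1 t=2,i=8
  ...#.|#  b2=1 t=0,i=20
  ....#|.  b1=0 t=1,i=12
  .....|#  b0=1 t=1,i=9
  bits 01101100000110001100100111001101 = 1813563853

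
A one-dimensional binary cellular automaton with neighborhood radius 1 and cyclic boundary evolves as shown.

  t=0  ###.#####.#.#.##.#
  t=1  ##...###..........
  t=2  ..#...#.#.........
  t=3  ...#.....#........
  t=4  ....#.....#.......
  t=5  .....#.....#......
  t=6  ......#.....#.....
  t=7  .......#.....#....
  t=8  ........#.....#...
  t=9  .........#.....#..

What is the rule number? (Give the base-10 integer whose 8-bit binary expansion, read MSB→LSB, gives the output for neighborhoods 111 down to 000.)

  [7] ### => #  t=0,i=0
  [6] ##. => .  t=0,i=2
  [5] #.# => .  t=0,i=3
  [4] #.. => #  t=1,i=2
  [3] .## => .  t=0,i=4
  [2] .#. => .  t=0,i=10
  [1] ..# => .  t=1,i=4
  [0] ... => .  t=1,i=3
  bits 10010000 = 144

144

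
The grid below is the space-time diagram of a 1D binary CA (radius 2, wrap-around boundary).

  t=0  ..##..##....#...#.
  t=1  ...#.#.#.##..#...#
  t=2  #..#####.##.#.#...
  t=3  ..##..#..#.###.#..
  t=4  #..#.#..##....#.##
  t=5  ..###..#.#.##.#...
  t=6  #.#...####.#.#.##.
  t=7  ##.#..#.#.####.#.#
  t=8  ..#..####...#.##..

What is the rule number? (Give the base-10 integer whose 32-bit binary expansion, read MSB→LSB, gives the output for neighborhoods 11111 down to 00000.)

1147999650

  #####|.  b31=0 t=2,i=5
  ####.|#  b30=1 t=2,i=6
  ###.#|.  b29=0 t=2,i=7
  ###..|.  b28=0 t=4,i=0
  ##.##|.  b27=0 t=2,i=8
  ##.#.|#  b26=1 t=2,i=11
  ##..#|.  b25=0 t=0,i=4
  ##...|.  b24=0 t=0,i=8
  #.###|.  b23=0 t=3,i=11
  #.##.|#  b22=1 t=1,i=9
  #.#.#|#  b21=1 t=1,i=5
  #.#..|.  b20=0 t=2,i=14
  #..##|#  b19=1 t=0,i=5
  #..#.|#  b18=1 t=1,i=12
  #...#|.  b17=0 t=0,i=0
  #....|#  b16=1 t=0,i=9
  .####|.  b15=0 t=2,i=4
  .###.|.  b14=0 t=3,i=12
  .##.#|.  b13=0 t=2,i=10
  .##..|#  b12=1 t=0,i=3
  .#.##|.  b11=0 t=1,i=8
  .#.#.|#  b10=1 t=1,i=4
  .#..#|.  b9=0 t=2,i=1
  .#...|#  b8=1 t=0,i=13
  ..###|#  b7=1 t=2,i=3
  ..##.|.  b6=0 t=0,i=2
  ..#.#|#  b5=1 t=1,i=3
  ..#..|.  b4=0 t=0,i=12
  ...##|.  b3=0 t=0,i=1
  ...#.|.  b2=0 t=0,i=11
  ....#|#  b1=1 t=0,i=10
  .....|.  b0=0 t=5,i=17
  bits 01000100011011010001010110100010 = 1147999650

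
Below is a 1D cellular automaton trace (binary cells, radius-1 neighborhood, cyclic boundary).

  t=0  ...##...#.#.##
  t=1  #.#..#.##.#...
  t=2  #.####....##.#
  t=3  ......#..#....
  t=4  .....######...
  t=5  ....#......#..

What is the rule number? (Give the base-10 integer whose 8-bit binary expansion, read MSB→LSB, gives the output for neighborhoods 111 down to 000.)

22

  ###|.  b7=0 t=2,i=3
  ##.|.  b6=0 t=0,i=4
  #.#|.  b5=0 t=0,i=9
  #..|#  b4=1 t=0,i=0
  .##|.  b3=0 t=0,i=3
  .#.|#  b2=1 t=0,i=8
  ..#|#  b1=1 t=0,i=2
  ...|.  b0=0 t=0,i=1
  bits 00010110 = 22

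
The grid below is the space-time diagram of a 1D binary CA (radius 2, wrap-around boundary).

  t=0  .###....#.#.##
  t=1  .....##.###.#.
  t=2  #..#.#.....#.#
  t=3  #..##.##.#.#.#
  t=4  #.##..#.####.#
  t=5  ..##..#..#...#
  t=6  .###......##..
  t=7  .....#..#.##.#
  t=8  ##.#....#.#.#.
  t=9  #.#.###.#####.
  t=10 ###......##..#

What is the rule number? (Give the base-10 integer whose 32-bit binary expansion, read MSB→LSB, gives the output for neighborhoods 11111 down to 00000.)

2221643106

  [31] ##### => #  t=9,i=10
  [30] ####. => .  t=4,i=10
  [29] ###.# => .  t=1,i=10
  [28] ###.. => .  t=0,i=3
  [27] ##.## => .  t=0,i=0
  [26] ##.#. => #  t=1,i=11
  [25] ##..# => .  t=2,i=1
  [24] ##... => .  t=0,i=4
  [23] #.### => .  t=0,i=1
  [22] #.##. => #  t=0,i=12
  [21] #.#.# => #  t=0,i=10
  [20] #.#.. => .  t=1,i=12
  [19] #..## => #  t=3,i=2
  [18] #..#. => .  t=2,i=2
  [17] #...# => #  t=5,i=11
  [16] #.... => #  t=0,i=5
  [15] .#### => #  t=4,i=9
  [14] .###. => .  t=0,i=2
  [13] .##.# => .  t=0,i=13
  [12] .##.. => #  t=2,i=0
  [11] .#.## => .  t=0,i=11
  [10] .#.#. => #  t=0,i=9
  [9] .#..# => .  t=5,i=0
  [8] .#... => #  t=1,i=13
  [7] ..### => .  t=6,i=1
  [6] ..##. => #  t=1,i=5
  [5] ..#.# => #  t=0,i=8
  [4] ..#.. => .  t=5,i=6
  [3] ...## => .  t=1,i=4
  [2] ...#. => .  t=0,i=7
  [1] ....# => #  t=0,i=6
  [0] ..... => .  t=1,i=1
  bits 10000100011010111001010101100010 = 2221643106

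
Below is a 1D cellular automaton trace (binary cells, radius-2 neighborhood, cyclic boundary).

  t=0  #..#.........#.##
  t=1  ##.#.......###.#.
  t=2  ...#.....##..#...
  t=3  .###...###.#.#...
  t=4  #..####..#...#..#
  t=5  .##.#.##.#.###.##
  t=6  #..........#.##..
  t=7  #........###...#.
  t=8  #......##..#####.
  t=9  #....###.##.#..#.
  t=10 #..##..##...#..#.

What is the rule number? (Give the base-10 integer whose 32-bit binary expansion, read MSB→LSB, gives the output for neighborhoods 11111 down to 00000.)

999981182

  nb #####: next=.  (t=8,i=13, bit31=0)
  nb ####.: next=.  (t=4,i=5, bit30=0)
  nb ###.#: next=#  (t=1,i=13, bit29=1)
  nb ###..: next=#  (t=0,i=0, bit28=1)
  nb ##.##: next=#  (t=5,i=0, bit27=1)
  nb ##.#.: next=.  (t=1,i=2, bit26=0)
  nb ##..#: next=#  (t=0,i=1, bit25=1)
  nb ##...: next=#  (t=3,i=4, bit24=1)
  nb #.###: next=#  (t=0,i=15, bit23=1)
  nb #.##.: next=.  (t=1,i=0, bit22=0)
  nb #.#.#: next=.  (t=1,i=15, bit21=0)
  nb #.#..: next=#  (t=1,i=3, bit20=1)
  nb #..##: next=#  (t=4,i=2, bit19=1)
  nb #..#.: next=.  (t=0,i=2, bit18=0)
  nb #...#: next=#  (t=3,i=5, bit17=1)
  nb #....: next=.  (t=0,i=5, bit16=0)
  nb .####: next=#  (t=4,i=4, bit15=1)
  nb .###.: next=.  (t=0,i=16, bit14=0)
  nb .##.#: next=.  (t=1,i=1, bit13=0)
  nb .##..: next=.  (t=2,i=10, bit12=0)
  nb .#.##: next=.  (t=0,i=14, bit11=0)
  nb .#.#.: next=.  (t=3,i=12, bit10=0)
  nb .#..#: next=.  (t=4,i=14, bit9=0)
  nb .#...: next=.  (t=0,i=4, bit8=0)
  nb ..###: next=.  (t=1,i=11, bit7=0)
  nb ..##.: next=#  (t=2,i=9, bit6=1)
  nb ..#.#: next=#  (t=0,i=13, bit5=1)
  nb ..#..: next=#  (t=0,i=3, bit4=1)
  nb ...##: next=#  (t=1,i=10, bit3=1)
  nb ...#.: next=#  (t=0,i=12, bit2=1)
  nb ....#: next=#  (t=0,i=11, bit1=1)
  nb .....: next=.  (t=0,i=6, bit0=0)
  bits 00111011100110101000000001111110 = 999981182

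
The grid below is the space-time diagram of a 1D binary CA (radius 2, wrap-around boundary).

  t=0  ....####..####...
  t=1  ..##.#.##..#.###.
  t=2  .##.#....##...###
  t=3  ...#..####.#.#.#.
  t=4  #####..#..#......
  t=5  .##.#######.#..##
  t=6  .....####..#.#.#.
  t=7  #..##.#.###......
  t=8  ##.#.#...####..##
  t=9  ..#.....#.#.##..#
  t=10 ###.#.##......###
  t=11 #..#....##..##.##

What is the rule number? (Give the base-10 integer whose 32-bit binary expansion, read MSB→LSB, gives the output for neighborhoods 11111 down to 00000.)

2533737054

  #####|#  b31=1 t=4,i=2
  ####.|.  b30=0 t=0,i=6
  ###.#|.  b29=0 t=2,i=16
  ###..|#  b28=1 t=0,i=7
  ##.##|.  b27=0 t=2,i=0
  ##.#.|#  b26=1 t=1,i=4
  ##..#|#  b25=1 t=0,i=8
  ##...|#  b24=1 t=0,i=14
  #.###|.  b23=0 t=1,i=13
  #.##.|.  b22=0 t=1,i=7
  #.#.#|.  b21=0 t=1,i=5
  #.#..|.  b20=0 t=2,i=4
  #..##|.  b19=0 t=0,i=9
  #..#.|#  b18=1 t=1,i=10
  #...#|.  b17=0 t=1,i=0
  #....|#  b16=1 t=0,i=15
  .####|#  b15=1 t=0,i=5
  .###.|#  b14=1 t=1,i=14
  .##.#|.  b13=0 t=1,i=3
  .##..|.  b12=0 t=1,i=8
  .#.##|.  b11=0 t=1,i=6
  .#.#.|.  b10=0 t=3,i=12
  .#..#|#  b9=1 t=3,i=4
  .#...|.  b8=0 t=2,i=5
  ..###|.  b7=0 t=0,i=4
  ..##.|#  b6=1 t=1,i=2
  ..#.#|.  b5=0 t=1,i=11
  ..#..|#  b4=1 t=3,i=3
  ...##|#  b3=1 t=0,i=3
  ...#.|#  b2=1 t=3,i=2
  ....#|#  b1=1 t=0,i=2
  .....|.  b0=0 t=0,i=0
  bits 10010111000001011100001001011110 = 2533737054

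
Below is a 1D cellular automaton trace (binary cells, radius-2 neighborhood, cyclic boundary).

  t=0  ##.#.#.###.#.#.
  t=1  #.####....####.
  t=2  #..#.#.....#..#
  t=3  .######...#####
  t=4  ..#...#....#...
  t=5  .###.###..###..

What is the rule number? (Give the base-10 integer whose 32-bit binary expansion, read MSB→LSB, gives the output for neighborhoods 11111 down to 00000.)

377259892

  ##### -> .   bit 31 = 0  t=3,i=3
  ####. -> .   bit 30 = 0  t=1,i=4
  ###.# -> .   bit 29 = 0  t=0,i=9
  ###.. -> #   bit 28 = 1  t=1,i=5
  ##.## -> .   bit 27 = 0  t=3,i=0
  ##.#. -> #   bit 26 = 1  t=0,i=2
  ##..# -> #   bit 25 = 1  t=2,i=1
  ##... -> .   bit 24 = 0  t=1,i=6
  #.### -> .   bit 23 = 0  t=0,i=7
  #.##. -> #   bit 22 = 1  t=0,i=0
  #.#.# -> #   bit 21 = 1  t=0,i=3
  #.#.. -> #   bit 20 = 1  t=2,i=5
  #..## -> #   bit 19 = 1  t=2,i=13
  #..#. -> #   bit 18 = 1  t=2,i=2
  #...# -> .   bit 17 = 0  t=3,i=8
  #.... -> .   bit 16 = 0  t=1,i=7
  .#### -> #   bit 15 = 1  t=1,i=3
  .###. -> .   bit 14 = 0  t=0,i=8
  .##.# -> .   bit 13 = 0  t=0,i=1
  .##.. -> .   bit 12 = 0  t=2,i=0
  .#.## -> .   bit 11 = 0  t=0,i=6
  .#.#. -> #   bit 10 = 1  t=0,i=4
  .#..# -> #   bit 9 = 1  t=2,i=12
  .#... -> #   bit 8 = 1  t=2,i=6
  ..### -> .   bit 7 = 0  t=1,i=10
  ..##. -> #   bit 6 = 1  t=2,i=14
  ..#.# -> #   bit 5 = 1  t=2,i=3
  ..#.. -> #   bit 4 = 1  t=2,i=11
  ...## -> .   bit 3 = 0  t=1,i=9
  ...#. -> #   bit 2 = 1  t=2,i=10
  ....# -> .   bit 1 = 0  t=1,i=8
  ..... -> .   bit 0 = 0  t=2,i=8
  bits 00010110011111001000011101110100 = 377259892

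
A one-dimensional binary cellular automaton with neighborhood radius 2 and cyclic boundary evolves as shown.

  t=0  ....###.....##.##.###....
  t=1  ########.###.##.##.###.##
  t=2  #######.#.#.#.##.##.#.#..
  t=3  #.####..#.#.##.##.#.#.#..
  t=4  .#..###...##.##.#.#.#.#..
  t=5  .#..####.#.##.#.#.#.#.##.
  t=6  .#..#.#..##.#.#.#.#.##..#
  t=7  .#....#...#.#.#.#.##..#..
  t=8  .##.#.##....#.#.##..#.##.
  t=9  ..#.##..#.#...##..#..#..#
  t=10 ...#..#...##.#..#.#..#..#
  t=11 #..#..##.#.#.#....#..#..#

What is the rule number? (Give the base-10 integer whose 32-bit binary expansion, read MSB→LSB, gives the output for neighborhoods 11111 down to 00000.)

3677383067

  nb #####: next=#  (t=1,i=0, bit31=1)
  nb ####.: next=#  (t=1,i=6, bit30=1)
  nb ###.#: next=.  (t=1,i=7, bit29=0)
  nb ###..: next=#  (t=0,i=6, bit28=1)
  nb ##.##: next=#  (t=0,i=14, bit27=1)
  nb ##.#.: next=.  (t=2,i=7, bit26=0)
  nb ##..#: next=#  (t=3,i=6, bit25=1)
  nb ##...: next=#  (t=0,i=7, bit24=1)
  nb #.###: next=.  (t=0,i=18, bit23=0)
  nb #.##.: next=.  (t=0,i=15, bit22=0)
  nb #.#.#: next=#  (t=2,i=8, bit21=1)
  nb #.#..: next=#  (t=2,i=22, bit20=1)
  nb #..##: next=.  (t=2,i=24, bit19=0)
  nb #..#.: next=.  (t=3,i=7, bit18=0)
  nb #...#: next=.  (t=4,i=8, bit17=0)
  nb #....: next=.  (t=0,i=8, bit16=0)
  nb .####: next=.  (t=1,i=24, bit15=0)
  nb .###.: next=#  (t=0,i=5, bit14=1)
  nb .##.#: next=#  (t=0,i=13, bit13=1)
  nb .##..: next=.  (t=5,i=23, bit12=0)
  nb .#.##: next=#  (t=2,i=13, bit11=1)
  nb .#.#.: next=.  (t=2,i=9, bit10=0)
  nb .#..#: next=.  (t=2,i=23, bit9=0)
  nb .#...: next=#  (t=4,i=23, bit8=1)
  nb ..###: next=#  (t=0,i=4, bit7=1)
  nb ..##.: next=.  (t=0,i=12, bit6=0)
  nb ..#.#: next=.  (t=3,i=0, bit5=0)
  nb ..#..: next=#  (t=4,i=1, bit4=1)
  nb ...##: next=#  (t=0,i=3, bit3=1)
  nb ...#.: next=.  (t=4,i=0, bit2=0)
  nb ....#: next=#  (t=0,i=2, bit1=1)
  nb .....: next=#  (t=0,i=0, bit0=1)
  bits 11011011001100000110100110011011 = 3677383067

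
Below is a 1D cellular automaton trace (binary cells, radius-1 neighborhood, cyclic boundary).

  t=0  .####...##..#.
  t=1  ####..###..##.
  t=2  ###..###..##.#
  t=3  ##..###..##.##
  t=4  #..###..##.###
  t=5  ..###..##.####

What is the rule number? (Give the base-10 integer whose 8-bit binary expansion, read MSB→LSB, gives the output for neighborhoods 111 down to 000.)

  [7] ### => #  t=0,i=2
  [6] ##. => .  t=0,i=4
  [5] #.# => #  t=1,i=13
  [4] #.. => .  t=0,i=5
  [3] .## => #  t=0,i=1
  [2] .#. => #  t=0,i=12
  [1] ..# => #  t=0,i=0
  [0] ... => #  t=0,i=6
  bits 10101111 = 175

175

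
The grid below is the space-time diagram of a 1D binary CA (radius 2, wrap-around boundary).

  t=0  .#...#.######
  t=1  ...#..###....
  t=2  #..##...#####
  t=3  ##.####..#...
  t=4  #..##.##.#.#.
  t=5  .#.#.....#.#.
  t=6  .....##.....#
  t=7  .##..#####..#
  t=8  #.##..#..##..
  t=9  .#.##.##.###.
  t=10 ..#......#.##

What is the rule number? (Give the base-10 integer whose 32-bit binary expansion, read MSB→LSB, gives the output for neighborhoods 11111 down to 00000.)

  nb #####: next=.  (t=0,i=9, bit31=0)
  nb ####.: next=.  (t=0,i=11, bit30=0)
  nb ###.#: next=.  (t=0,i=12, bit29=0)
  nb ###..: next=#  (t=1,i=8, bit28=1)
  nb ##.##: next=.  (t=3,i=2, bit27=0)
  nb ##.#.: next=.  (t=0,i=0, bit26=0)
  nb ##..#: next=#  (t=2,i=1, bit25=1)
  nb ##...: next=#  (t=1,i=9, bit24=1)
  nb #.###: next=#  (t=0,i=7, bit23=1)
  nb #.##.: next=.  (t=4,i=6, bit22=0)
  nb #.#.#: next=#  (t=4,i=9, bit21=1)
  nb #.#..: next=.  (t=0,i=1, bit20=0)
  nb #..##: next=.  (t=1,i=5, bit19=0)
  nb #..#.: next=.  (t=3,i=8, bit18=0)
  nb #...#: next=#  (t=0,i=3, bit17=1)
  nb #....: next=#  (t=1,i=10, bit16=1)
  nb .####: next=#  (t=0,i=8, bit15=1)
  nb .###.: next=.  (t=1,i=7, bit14=0)
  nb .##.#: next=.  (t=3,i=1, bit13=0)
  nb .##..: next=#  (t=2,i=4, bit12=1)
  nb .#.##: next=#  (t=0,i=6, bit11=1)
  nb .#.#.: next=.  (t=4,i=10, bit10=0)
  nb .#..#: next=#  (t=1,i=4, bit9=1)
  nb .#...: next=.  (t=0,i=2, bit8=0)
  nb ..###: next=.  (t=1,i=6, bit7=0)
  nb ..##.: next=#  (t=2,i=3, bit6=1)
  nb ..#.#: next=.  (t=0,i=5, bit5=0)
  nb ..#..: next=#  (t=1,i=3, bit4=1)
  nb ...##: next=.  (t=2,i=7, bit3=0)
  nb ...#.: next=.  (t=0,i=4, bit2=0)
  nb ....#: next=.  (t=1,i=1, bit1=0)
  nb .....: next=#  (t=1,i=0, bit0=1)
  bits 00010011101000111001101001010001 = 329488977

329488977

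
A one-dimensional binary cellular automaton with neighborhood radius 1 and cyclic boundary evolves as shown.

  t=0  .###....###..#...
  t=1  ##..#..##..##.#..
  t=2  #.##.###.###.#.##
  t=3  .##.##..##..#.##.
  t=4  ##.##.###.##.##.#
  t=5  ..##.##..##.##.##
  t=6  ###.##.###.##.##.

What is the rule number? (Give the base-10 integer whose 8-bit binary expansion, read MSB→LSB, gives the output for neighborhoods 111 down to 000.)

58

  [7] ### => .  t=0,i=2
  [6] ##. => .  t=0,i=3
  [5] #.# => #  t=1,i=13
  [4] #.. => #  t=0,i=4
  [3] .## => #  t=0,i=1
  [2] .#. => .  t=0,i=13
  [1] ..# => #  t=0,i=0
  [0] ... => .  t=0,i=5
  bits 00111010 = 58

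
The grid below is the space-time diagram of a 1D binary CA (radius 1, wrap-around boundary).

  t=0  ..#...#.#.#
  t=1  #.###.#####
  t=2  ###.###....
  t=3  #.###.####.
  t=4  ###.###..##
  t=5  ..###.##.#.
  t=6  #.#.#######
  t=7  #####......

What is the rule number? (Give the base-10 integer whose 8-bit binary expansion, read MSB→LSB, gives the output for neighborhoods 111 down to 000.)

  nb ###: next=.  (t=1,i=3, bit7=0)
  nb ##.: next=#  (t=1,i=0, bit6=1)
  nb #.#: next=#  (t=0,i=7, bit5=1)
  nb #..: next=#  (t=0,i=0, bit4=1)
  nb .##: next=#  (t=1,i=2, bit3=1)
  nb .#.: next=#  (t=0,i=2, bit2=1)
  nb ..#: next=.  (t=0,i=1, bit1=0)
  nb ...: next=#  (t=0,i=4, bit0=1)
  bits 01111101 = 125

125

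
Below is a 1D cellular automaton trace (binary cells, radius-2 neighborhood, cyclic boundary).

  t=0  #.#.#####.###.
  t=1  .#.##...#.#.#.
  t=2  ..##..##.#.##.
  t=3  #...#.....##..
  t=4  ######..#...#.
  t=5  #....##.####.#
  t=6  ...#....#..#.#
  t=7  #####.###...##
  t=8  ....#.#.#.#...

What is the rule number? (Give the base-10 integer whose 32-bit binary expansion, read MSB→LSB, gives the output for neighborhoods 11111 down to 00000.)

852626710

  ##### -> .   bit 31 = 0  t=0,i=6
  ####. -> .   bit 30 = 0  t=0,i=7
  ###.# -> #   bit 29 = 1  t=0,i=8
  ###.. -> #   bit 28 = 1  t=4,i=5
  ##.## -> .   bit 27 = 0  t=0,i=9
  ##.#. -> .   bit 26 = 0  t=0,i=13
  ##..# -> #   bit 25 = 1  t=2,i=4
  ##... -> .   bit 24 = 0  t=1,i=5
  #.### -> #   bit 23 = 1  t=0,i=4
  #.##. -> #   bit 22 = 1  t=1,i=3
  #.#.# -> .   bit 21 = 0  t=0,i=0
  #.#.. -> #   bit 20 = 1  t=1,i=12
  #..## -> .   bit 19 = 0  t=2,i=5
  #..#. -> .   bit 18 = 0  t=1,i=0
  #...# -> #   bit 17 = 1  t=1,i=6
  #.... -> .   bit 16 = 0  t=3,i=6
  .#### -> .   bit 15 = 0  t=0,i=5
  .###. -> .   bit 14 = 0  t=0,i=11
  .##.# -> .   bit 13 = 0  t=2,i=7
  .##.. -> .   bit 12 = 0  t=1,i=4
  .#.## -> #   bit 11 = 1  t=0,i=3
  .#.#. -> #   bit 10 = 1  t=0,i=1
  .#..# -> .   bit 9 = 0  t=1,i=13
  .#... -> #   bit 8 = 1  t=3,i=1
  ..### -> .   bit 7 = 0  t=7,i=12
  ..##. -> .   bit 6 = 0  t=2,i=2
  ..#.# -> .   bit 5 = 0  t=1,i=1
  ..#.. -> #   bit 4 = 1  t=3,i=0
  ...## -> .   bit 3 = 0  t=2,i=1
  ...#. -> #   bit 2 = 1  t=1,i=7
  ....# -> #   bit 1 = 1  t=3,i=8
  ..... -> .   bit 0 = 0  t=3,i=7
  bits 00110010110100100000110100010110 = 852626710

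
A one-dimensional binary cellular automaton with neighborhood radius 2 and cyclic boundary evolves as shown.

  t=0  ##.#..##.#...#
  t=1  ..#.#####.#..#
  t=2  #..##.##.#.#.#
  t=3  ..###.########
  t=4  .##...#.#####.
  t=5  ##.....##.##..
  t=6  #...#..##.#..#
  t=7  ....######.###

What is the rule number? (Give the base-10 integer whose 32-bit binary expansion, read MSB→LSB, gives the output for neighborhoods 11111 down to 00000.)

3303550929

  nb #####: next=#  (t=1,i=6, bit31=1)
  nb ####.: next=#  (t=1,i=7, bit30=1)
  nb ###.#: next=.  (t=0,i=1, bit29=0)
  nb ###..: next=.  (t=3,i=13, bit28=0)
  nb ##.##: next=.  (t=2,i=5, bit27=0)
  nb ##.#.: next=#  (t=0,i=2, bit26=1)
  nb ##..#: next=.  (t=2,i=1, bit25=0)
  nb ##...: next=.  (t=4,i=3, bit24=0)
  nb #.###: next=#  (t=1,i=4, bit23=1)
  nb #.##.: next=#  (t=2,i=6, bit22=1)
  nb #.#.#: next=#  (t=2,i=9, bit21=1)
  nb #.#..: next=.  (t=0,i=3, bit20=0)
  nb #..##: next=#  (t=0,i=5, bit19=1)
  nb #..#.: next=.  (t=1,i=1, bit18=0)
  nb #...#: next=.  (t=0,i=11, bit17=0)
  nb #....: next=.  (t=5,i=3, bit16=0)
  nb .####: next=.  (t=1,i=5, bit15=0)
  nb .###.: next=.  (t=0,i=0, bit14=0)
  nb .##.#: next=#  (t=0,i=7, bit13=1)
  nb .##..: next=.  (t=2,i=0, bit12=0)
  nb .#.##: next=#  (t=1,i=3, bit11=1)
  nb .#.#.: next=#  (t=2,i=10, bit10=1)
  nb .#..#: next=#  (t=0,i=4, bit9=1)
  nb .#...: next=#  (t=0,i=10, bit8=1)
  nb ..###: next=#  (t=0,i=13, bit7=1)
  nb ..##.: next=#  (t=0,i=6, bit6=1)
  nb ..#.#: next=.  (t=1,i=2, bit5=0)
  nb ..#..: next=#  (t=1,i=13, bit4=1)
  nb ...##: next=.  (t=0,i=12, bit3=0)
  nb ...#.: next=.  (t=4,i=5, bit2=0)
  nb ....#: next=.  (t=5,i=5, bit1=0)
  nb .....: next=#  (t=5,i=4, bit0=1)
  bits 11000100111010000010111111010001 = 3303550929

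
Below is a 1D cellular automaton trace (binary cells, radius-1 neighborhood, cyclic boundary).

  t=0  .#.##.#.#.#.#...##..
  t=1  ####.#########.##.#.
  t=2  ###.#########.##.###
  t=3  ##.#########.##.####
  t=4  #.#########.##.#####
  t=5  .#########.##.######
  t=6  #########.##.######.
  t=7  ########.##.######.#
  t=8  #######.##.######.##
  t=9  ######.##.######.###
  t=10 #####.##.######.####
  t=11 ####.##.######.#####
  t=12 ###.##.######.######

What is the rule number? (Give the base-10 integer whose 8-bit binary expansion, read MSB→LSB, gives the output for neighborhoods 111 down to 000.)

190

  [7] ### => #  t=1,i=1
  [6] ##. => .  t=0,i=4
  [5] #.# => #  t=0,i=2
  [4] #.. => #  t=0,i=13
  [3] .## => #  t=0,i=3
  [2] .#. => #  t=0,i=1
  [1] ..# => #  t=0,i=0
  [0] ... => .  t=0,i=14
  bits 10111110 = 190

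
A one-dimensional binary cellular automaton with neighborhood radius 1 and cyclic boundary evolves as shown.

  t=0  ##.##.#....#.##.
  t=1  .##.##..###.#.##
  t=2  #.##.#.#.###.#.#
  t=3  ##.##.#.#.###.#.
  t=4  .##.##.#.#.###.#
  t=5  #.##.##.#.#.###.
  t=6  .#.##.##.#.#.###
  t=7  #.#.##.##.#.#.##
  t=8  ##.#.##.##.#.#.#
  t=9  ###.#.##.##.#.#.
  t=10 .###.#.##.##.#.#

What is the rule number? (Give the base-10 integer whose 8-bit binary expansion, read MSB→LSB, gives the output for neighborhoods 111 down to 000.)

227

  [7] ### => #  t=1,i=9
  [6] ##. => #  t=0,i=1
  [5] #.# => #  t=0,i=2
  [4] #.. => .  t=0,i=7
  [3] .## => .  t=0,i=0
  [2] .#. => .  t=0,i=6
  [1] ..# => #  t=0,i=10
  [0] ... => #  t=0,i=8
  bits 11100011 = 227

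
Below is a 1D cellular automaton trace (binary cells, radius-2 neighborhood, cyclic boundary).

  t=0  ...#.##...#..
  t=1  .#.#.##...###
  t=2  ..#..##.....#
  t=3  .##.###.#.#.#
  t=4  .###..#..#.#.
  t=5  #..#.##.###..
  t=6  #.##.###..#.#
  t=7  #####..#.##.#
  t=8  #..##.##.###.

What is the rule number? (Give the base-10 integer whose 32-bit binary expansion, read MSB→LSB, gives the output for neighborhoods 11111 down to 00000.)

  nb #####: next=.  (t=7,i=1, bit31=0)
  nb ####.: next=#  (t=7,i=3, bit30=1)
  nb ###.#: next=#  (t=1,i=12, bit29=1)
  nb ###..: next=#  (t=4,i=3, bit28=1)
  nb ##.##: next=#  (t=3,i=3, bit27=1)
  nb ##.#.: next=.  (t=1,i=0, bit26=0)
  nb ##..#: next=.  (t=4,i=4, bit25=0)
  nb ##...: next=.  (t=0,i=7, bit24=0)
  nb #.###: next=.  (t=3,i=4, bit23=0)
  nb #.##.: next=#  (t=0,i=5, bit22=1)
  nb #.#.#: next=.  (t=1,i=1, bit21=0)
  nb #.#..: next=.  (t=4,i=11, bit20=0)
  nb #..##: next=#  (t=2,i=4, bit19=1)
  nb #..#.: next=#  (t=2,i=1, bit18=1)
  nb #...#: next=.  (t=0,i=8, bit17=0)
  nb #....: next=#  (t=0,i=12, bit16=1)
  nb .####: next=#  (t=7,i=0, bit15=1)
  nb .###.: next=.  (t=1,i=11, bit14=0)
  nb .##.#: next=#  (t=3,i=2, bit13=1)
  nb .##..: next=#  (t=0,i=6, bit12=1)
  nb .#.##: next=.  (t=0,i=4, bit11=0)
  nb .#.#.: next=#  (t=1,i=2, bit10=1)
  nb .#..#: next=.  (t=2,i=0, bit9=0)
  nb .#...: next=#  (t=0,i=11, bit8=1)
  nb ..###: next=.  (t=1,i=10, bit7=0)
  nb ..##.: next=#  (t=2,i=5, bit6=1)
  nb ..#.#: next=#  (t=0,i=3, bit5=1)
  nb ..#..: next=#  (t=0,i=10, bit4=1)
  nb ...##: next=.  (t=1,i=9, bit3=0)
  nb ...#.: next=.  (t=0,i=2, bit2=0)
  nb ....#: next=#  (t=0,i=1, bit1=1)
  nb .....: next=.  (t=0,i=0, bit0=0)
  bits 01111000010011011011010101110010 = 2018358642

2018358642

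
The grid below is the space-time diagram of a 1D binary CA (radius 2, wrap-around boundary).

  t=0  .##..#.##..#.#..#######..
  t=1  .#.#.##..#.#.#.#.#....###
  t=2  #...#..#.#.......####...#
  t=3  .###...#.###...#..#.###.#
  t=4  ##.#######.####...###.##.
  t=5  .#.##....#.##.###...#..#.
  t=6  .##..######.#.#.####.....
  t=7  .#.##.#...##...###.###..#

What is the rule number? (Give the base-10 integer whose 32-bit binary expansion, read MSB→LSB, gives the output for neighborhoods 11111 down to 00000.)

  nb #####: next=.  (t=0,i=18, bit31=0)
  nb ####.: next=.  (t=0,i=21, bit30=0)
  nb ###.#: next=#  (t=1,i=24, bit29=1)
  nb ###..: next=#  (t=0,i=22, bit28=1)
  nb ##.##: next=.  (t=4,i=2, bit27=0)
  nb ##.#.: next=#  (t=1,i=0, bit26=1)
  nb ##..#: next=#  (t=0,i=3, bit25=1)
  nb ##...: next=#  (t=0,i=23, bit24=1)
  nb #.###: next=#  (t=3,i=1, bit23=1)
  nb #.##.: next=.  (t=0,i=7, bit22=0)
  nb #.#.#: next=.  (t=1,i=1, bit21=0)
  nb #.#..: next=#  (t=0,i=13, bit20=1)
  nb #..##: next=#  (t=0,i=15, bit19=1)
  nb #..#.: next=.  (t=0,i=4, bit18=0)
  nb #...#: next=#  (t=0,i=24, bit17=1)
  nb #....: next=#  (t=1,i=19, bit16=1)
  nb .####: next=#  (t=0,i=17, bit15=1)
  nb .###.: next=.  (t=1,i=23, bit14=0)
  nb .##.#: next=#  (t=4,i=1, bit13=1)
  nb .##..: next=.  (t=0,i=2, bit12=0)
  nb .#.##: next=#  (t=0,i=6, bit11=1)
  nb .#.#.: next=.  (t=0,i=12, bit10=0)
  nb .#..#: next=.  (t=0,i=14, bit9=0)
  nb .#...: next=#  (t=1,i=18, bit8=1)
  nb ..###: next=.  (t=0,i=16, bit7=0)
  nb ..##.: next=#  (t=0,i=1, bit6=1)
  nb ..#.#: next=#  (t=0,i=5, bit5=1)
  nb ..#..: next=.  (t=2,i=4, bit4=0)
  nb ...##: next=.  (t=0,i=0, bit3=0)
  nb ...#.: next=#  (t=2,i=3, bit2=1)
  nb ....#: next=#  (t=1,i=20, bit1=1)
  nb .....: next=.  (t=2,i=12, bit0=0)
  bits 00110111100110111010100101100110 = 932948326

932948326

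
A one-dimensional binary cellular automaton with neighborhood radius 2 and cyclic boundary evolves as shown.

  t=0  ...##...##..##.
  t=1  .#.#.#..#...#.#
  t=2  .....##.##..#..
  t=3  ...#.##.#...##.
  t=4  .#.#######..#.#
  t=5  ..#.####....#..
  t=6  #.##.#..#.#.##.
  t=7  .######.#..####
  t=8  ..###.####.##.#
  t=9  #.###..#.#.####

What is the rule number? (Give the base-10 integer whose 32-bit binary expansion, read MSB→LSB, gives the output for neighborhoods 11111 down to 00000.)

2773543922

  #####|#  b31=1 t=4,i=5
  ####.|.  b30=0 t=4,i=8
  ###.#|#  b29=1 t=7,i=6
  ###..|.  b28=0 t=4,i=9
  ##.##|.  b27=0 t=2,i=7
  ##.#.|#  b26=1 t=3,i=7
  ##..#|.  b25=0 t=0,i=10
  ##...|#  b24=1 t=0,i=5
  #.###|.  b23=0 t=4,i=3
  #.##.|#  b22=1 t=2,i=8
  #.#.#|.  b21=0 t=1,i=1
  #.#..|#  b20=1 t=1,i=5
  #..##|.  b19=0 t=0,i=11
  #..#.|.  b18=0 t=1,i=7
  #...#|.  b17=0 t=0,i=6
  #....|.  b16=0 t=0,i=0
  .####|#  b15=1 t=4,i=4
  .###.|#  b14=1 t=8,i=3
  .##.#|#  b13=1 t=2,i=6
  .##..|.  b12=0 t=0,i=4
  .#.##|#  b11=1 t=3,i=4
  .#.#.|.  b10=0 t=1,i=0
  .#..#|#  b9=1 t=1,i=6
  .#...|#  b8=1 t=1,i=9
  ..###|#  b7=1 t=7,i=11
  ..##.|#  b6=1 t=0,i=3
  ..#.#|#  b5=1 t=1,i=12
  ..#..|#  b4=1 t=1,i=8
  ...##|.  b3=0 t=0,i=2
  ...#.|.  b2=0 t=1,i=11
  ....#|#  b1=1 t=0,i=1
  .....|.  b0=0 t=2,i=0
  bits 10100101010100001110101111110010 = 2773543922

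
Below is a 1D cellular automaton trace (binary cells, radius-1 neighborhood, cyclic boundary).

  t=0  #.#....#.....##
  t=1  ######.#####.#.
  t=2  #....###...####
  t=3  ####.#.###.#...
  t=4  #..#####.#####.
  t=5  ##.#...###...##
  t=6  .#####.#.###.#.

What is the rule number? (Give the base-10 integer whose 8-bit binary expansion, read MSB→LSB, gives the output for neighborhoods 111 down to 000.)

125

  ### -> .   bit 7 = 0  t=0,i=14
  ##. -> #   bit 6 = 1  t=0,i=0
  #.# -> #   bit 5 = 1  t=0,i=1
  #.. -> #   bit 4 = 1  t=0,i=3
  .## -> #   bit 3 = 1  t=0,i=13
  .#. -> #   bit 2 = 1  t=0,i=2
  ..# -> .   bit 1 = 0  t=0,i=6
  ... -> #   bit 0 = 1  t=0,i=4
  bits 01111101 = 125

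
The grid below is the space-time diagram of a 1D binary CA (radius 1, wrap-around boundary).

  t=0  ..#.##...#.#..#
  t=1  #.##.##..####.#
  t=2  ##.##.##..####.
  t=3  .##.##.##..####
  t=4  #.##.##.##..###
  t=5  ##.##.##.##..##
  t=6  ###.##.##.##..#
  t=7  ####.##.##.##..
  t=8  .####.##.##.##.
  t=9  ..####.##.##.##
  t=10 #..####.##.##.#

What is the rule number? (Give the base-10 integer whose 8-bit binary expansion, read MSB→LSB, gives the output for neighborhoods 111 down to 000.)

244

  nb ###: next=#  (t=1,i=10, bit7=1)
  nb ##.: next=#  (t=0,i=5, bit6=1)
  nb #.#: next=#  (t=0,i=3, bit5=1)
  nb #..: next=#  (t=0,i=0, bit4=1)
  nb .##: next=.  (t=0,i=4, bit3=0)
  nb .#.: next=#  (t=0,i=2, bit2=1)
  nb ..#: next=.  (t=0,i=1, bit1=0)
  nb ...: next=.  (t=0,i=7, bit0=0)
  bits 11110100 = 244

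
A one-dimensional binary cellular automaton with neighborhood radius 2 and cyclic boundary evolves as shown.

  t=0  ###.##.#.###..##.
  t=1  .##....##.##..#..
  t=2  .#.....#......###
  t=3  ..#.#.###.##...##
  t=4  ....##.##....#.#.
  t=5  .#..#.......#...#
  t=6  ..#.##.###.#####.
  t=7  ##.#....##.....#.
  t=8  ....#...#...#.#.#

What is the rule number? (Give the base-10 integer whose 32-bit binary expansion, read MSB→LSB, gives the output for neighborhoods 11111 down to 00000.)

807553877

  [31] ##### => .  t=6,i=13
  [30] ####. => .  t=6,i=14
  [29] ###.# => #  t=0,i=2
  [28] ###.. => #  t=0,i=11
  [27] ##.## => .  t=0,i=3
  [26] ##.#. => .  t=0,i=6
  [25] ##..# => .  t=0,i=12
  [24] ##... => .  t=1,i=3
  [23] #.### => .  t=0,i=0
  [22] #.##. => .  t=0,i=4
  [21] #.#.# => #  t=0,i=7
  [20] #.#.. => .  t=2,i=1
  [19] #..## => .  t=0,i=13
  [18] #..#. => .  t=1,i=13
  [17] #...# => #  t=1,i=16
  [16] #.... => .  t=1,i=4
  [15] .#### => .  t=6,i=12
  [14] .###. => #  t=0,i=1
  [13] .##.# => .  t=0,i=5
  [12] .##.. => .  t=1,i=2
  [11] .#.## => #  t=0,i=8
  [10] .#.#. => .  t=3,i=3
  [9] .#..# => #  t=5,i=2
  [8] .#... => #  t=1,i=15
  [7] ..### => .  t=2,i=14
  [6] ..##. => #  t=0,i=14
  [5] ..#.# => .  t=3,i=2
  [4] ..#.. => #  t=1,i=14
  [3] ...## => .  t=1,i=0
  [2] ...#. => #  t=2,i=6
  [1] ....# => .  t=1,i=5
  [0] ..... => #  t=2,i=4
  bits 00110000001000100100101101010101 = 807553877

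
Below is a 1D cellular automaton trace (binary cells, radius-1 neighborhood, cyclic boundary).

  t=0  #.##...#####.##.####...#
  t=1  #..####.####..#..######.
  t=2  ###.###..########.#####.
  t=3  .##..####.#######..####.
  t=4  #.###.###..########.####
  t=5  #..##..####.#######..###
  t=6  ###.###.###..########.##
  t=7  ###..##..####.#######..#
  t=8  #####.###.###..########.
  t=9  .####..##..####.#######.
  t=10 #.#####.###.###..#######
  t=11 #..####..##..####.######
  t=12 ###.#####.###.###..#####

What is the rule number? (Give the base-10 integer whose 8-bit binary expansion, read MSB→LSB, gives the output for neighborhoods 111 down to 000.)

215

  ###|#  b7=1 t=0,i=8
  ##.|#  b6=1 t=0,i=0
  #.#|.  b5=0 t=0,i=1
  #..|#  b4=1 t=0,i=4
  .##|.  b3=0 t=0,i=2
  .#.|#  b2=1 t=1,i=0
  ..#|#  b1=1 t=0,i=6
  ...|#  b0=1 t=0,i=5
  bits 11010111 = 215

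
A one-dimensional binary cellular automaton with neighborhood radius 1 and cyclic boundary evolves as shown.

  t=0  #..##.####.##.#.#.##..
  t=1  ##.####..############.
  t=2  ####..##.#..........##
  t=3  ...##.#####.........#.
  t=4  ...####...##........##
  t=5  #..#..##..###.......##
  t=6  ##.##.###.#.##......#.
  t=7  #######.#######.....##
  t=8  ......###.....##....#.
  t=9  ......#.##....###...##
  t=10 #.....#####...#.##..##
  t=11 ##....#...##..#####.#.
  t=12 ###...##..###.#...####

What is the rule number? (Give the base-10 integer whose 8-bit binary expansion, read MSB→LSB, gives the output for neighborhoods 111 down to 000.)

124

  [7] ### => .  t=0,i=7
  [6] ##. => #  t=0,i=4
  [5] #.# => #  t=0,i=5
  [4] #.. => #  t=0,i=1
  [3] .## => #  t=0,i=3
  [2] .#. => #  t=0,i=0
  [1] ..# => .  t=0,i=2
  [0] ... => .  t=2,i=11
  bits 01111100 = 124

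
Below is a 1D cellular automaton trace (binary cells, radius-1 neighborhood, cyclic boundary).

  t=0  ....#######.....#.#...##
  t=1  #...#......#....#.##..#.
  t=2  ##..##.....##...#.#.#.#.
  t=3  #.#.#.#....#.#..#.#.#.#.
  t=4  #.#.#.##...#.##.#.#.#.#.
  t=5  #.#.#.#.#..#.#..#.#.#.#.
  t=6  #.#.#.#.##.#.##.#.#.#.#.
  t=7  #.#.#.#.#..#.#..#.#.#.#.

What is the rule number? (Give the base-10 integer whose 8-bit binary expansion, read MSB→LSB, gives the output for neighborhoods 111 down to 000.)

28

  ### -> .   bit 7 = 0  t=0,i=5
  ##. -> .   bit 6 = 0  t=0,i=10
  #.# -> .   bit 5 = 0  t=0,i=17
  #.. -> #   bit 4 = 1  t=0,i=0
  .## -> #   bit 3 = 1  t=0,i=4
  .#. -> #   bit 2 = 1  t=0,i=16
  ..# -> .   bit 1 = 0  t=0,i=3
  ... -> .   bit 0 = 0  t=0,i=1
  bits 00011100 = 28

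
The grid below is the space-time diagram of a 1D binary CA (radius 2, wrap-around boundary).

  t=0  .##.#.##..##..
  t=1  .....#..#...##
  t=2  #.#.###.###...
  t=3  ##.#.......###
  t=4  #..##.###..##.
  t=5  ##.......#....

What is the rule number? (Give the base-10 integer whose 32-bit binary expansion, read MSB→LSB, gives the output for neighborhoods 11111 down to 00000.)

  nb #####: next=.  (t=3,i=13, bit31=0)
  nb ####.: next=#  (t=3,i=0, bit30=1)
  nb ###.#: next=.  (t=2,i=6, bit29=0)
  nb ###..: next=.  (t=2,i=10, bit28=0)
  nb ##.##: next=.  (t=2,i=7, bit27=0)
  nb ##.#.: next=.  (t=0,i=3, bit26=0)
  nb ##..#: next=#  (t=0,i=8, bit25=1)
  nb ##...: next=#  (t=0,i=12, bit24=1)
  nb #.###: next=.  (t=2,i=4, bit23=0)
  nb #.##.: next=.  (t=0,i=6, bit22=0)
  nb #.#.#: next=.  (t=0,i=4, bit21=0)
  nb #.#..: next=#  (t=3,i=3, bit20=1)
  nb #..##: next=.  (t=0,i=9, bit19=0)
  nb #..#.: next=.  (t=1,i=7, bit18=0)
  nb #...#: next=#  (t=0,i=13, bit17=1)
  nb #....: next=.  (t=1,i=1, bit16=0)
  nb .####: next=#  (t=3,i=12, bit15=1)
  nb .###.: next=.  (t=2,i=5, bit14=0)
  nb .##.#: next=.  (t=0,i=2, bit13=0)
  nb .##..: next=.  (t=0,i=7, bit12=0)
  nb .#.##: next=#  (t=0,i=5, bit11=1)
  nb .#.#.: next=#  (t=2,i=1, bit10=1)
  nb .#..#: next=#  (t=1,i=6, bit9=1)
  nb .#...: next=#  (t=1,i=9, bit8=1)
  nb ..###: next=#  (t=3,i=11, bit7=1)
  nb ..##.: next=.  (t=0,i=1, bit6=0)
  nb ..#.#: next=#  (t=2,i=0, bit5=1)
  nb ..#..: next=#  (t=1,i=5, bit4=1)
  nb ...##: next=.  (t=0,i=0, bit3=0)
  nb ...#.: next=#  (t=1,i=4, bit2=1)
  nb ....#: next=.  (t=1,i=3, bit1=0)
  nb .....: next=#  (t=1,i=2, bit0=1)
  bits 01000011000100101000111110110101 = 1125289909

1125289909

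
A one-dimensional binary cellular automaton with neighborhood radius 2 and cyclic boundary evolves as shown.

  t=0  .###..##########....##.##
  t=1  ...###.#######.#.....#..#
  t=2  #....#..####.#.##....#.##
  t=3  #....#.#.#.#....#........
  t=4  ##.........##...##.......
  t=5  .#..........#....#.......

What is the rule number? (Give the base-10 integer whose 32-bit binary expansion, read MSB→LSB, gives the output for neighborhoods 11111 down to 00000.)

2988224784

  #####|#  b31=1 t=0,i=8
  ####.|.  b30=0 t=0,i=14
  ###.#|#  b29=1 t=1,i=5
  ###..|#  b28=1 t=0,i=3
  ##.##|.  b27=0 t=0,i=0
  ##.#.|.  b26=0 t=1,i=14
  ##..#|#  b25=1 t=0,i=4
  ##...|.  b24=0 t=0,i=16
  #.###|.  b23=0 t=0,i=1
  #.##.|.  b22=0 t=0,i=23
  #.#.#|.  b21=0 t=2,i=13
  #.#..|#  b20=1 t=1,i=15
  #..##|#  b19=1 t=0,i=5
  #..#.|#  b18=1 t=1,i=23
  #...#|.  b17=0 t=1,i=1
  #....|.  b16=0 t=0,i=17
  .####|#  b15=1 t=0,i=7
  .###.|.  b14=0 t=0,i=2
  .##.#|#  b13=1 t=0,i=21
  .##..|#  b12=1 t=2,i=16
  .#.##|.  b11=0 t=2,i=14
  .#.#.|.  b10=0 t=3,i=6
  .#..#|.  b9=0 t=1,i=22
  .#...|#  b8=1 t=1,i=0
  ..###|.  b7=0 t=0,i=6
  ..##.|.  b6=0 t=0,i=20
  ..#.#|.  b5=0 t=2,i=21
  ..#..|#  b4=1 t=1,i=21
  ...##|.  b3=0 t=0,i=19
  ...#.|.  b2=0 t=1,i=20
  ....#|.  b1=0 t=0,i=18
  .....|.  b0=0 t=1,i=18
  bits 10110010000111001011000100010000 = 2988224784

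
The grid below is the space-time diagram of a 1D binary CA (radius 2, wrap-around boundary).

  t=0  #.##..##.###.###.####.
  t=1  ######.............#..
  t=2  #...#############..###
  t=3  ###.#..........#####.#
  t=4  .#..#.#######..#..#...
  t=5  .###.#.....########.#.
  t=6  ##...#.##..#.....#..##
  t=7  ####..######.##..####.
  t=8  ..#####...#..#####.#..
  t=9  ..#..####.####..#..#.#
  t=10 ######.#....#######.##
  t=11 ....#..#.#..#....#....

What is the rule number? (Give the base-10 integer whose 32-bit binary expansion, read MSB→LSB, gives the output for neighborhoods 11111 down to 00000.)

  ##### -> .   bit 31 = 0  t=1,i=2
  ####. -> #   bit 30 = 1  t=0,i=19
  ###.# -> .   bit 29 = 0  t=0,i=11
  ###.. -> #   bit 28 = 1  t=1,i=5
  ##.## -> .   bit 27 = 0  t=0,i=8
  ##.#. -> .   bit 26 = 0  t=0,i=21
  ##..# -> #   bit 25 = 1  t=0,i=4
  ##... -> #   bit 24 = 1  t=1,i=6
  #.### -> .   bit 23 = 0  t=0,i=9
  #.##. -> #   bit 22 = 1  t=0,i=2
  #.#.# -> #   bit 21 = 1  t=0,i=0
  #.#.. -> #   bit 20 = 1  t=3,i=4
  #..## -> #   bit 19 = 1  t=0,i=5
  #..#. -> #   bit 18 = 1  t=4,i=3
  #...# -> #   bit 17 = 1  t=2,i=2
  #.... -> #   bit 16 = 1  t=1,i=7
  .#### -> .   bit 15 = 0  t=0,i=18
  .###. -> .   bit 14 = 0  t=0,i=10
  .##.# -> .   bit 13 = 0  t=0,i=7
  .##.. -> #   bit 12 = 1  t=0,i=3
  .#.## -> #   bit 11 = 1  t=0,i=1
  .#.#. -> #   bit 10 = 1  t=9,i=20
  .#..# -> #   bit 9 = 1  t=1,i=20
  .#... -> .   bit 8 = 0  t=3,i=5
  ..### -> #   bit 7 = 1  t=1,i=0
  ..##. -> .   bit 6 = 0  t=0,i=6
  ..#.# -> .   bit 5 = 0  t=4,i=4
  ..#.. -> #   bit 4 = 1  t=1,i=19
  ...## -> .   bit 3 = 0  t=2,i=3
  ...#. -> .   bit 2 = 0  t=1,i=18
  ....# -> .   bit 1 = 0  t=1,i=17
  ..... -> #   bit 0 = 1  t=1,i=8
  bits 01010011011111110001111010010001 = 1400839825

1400839825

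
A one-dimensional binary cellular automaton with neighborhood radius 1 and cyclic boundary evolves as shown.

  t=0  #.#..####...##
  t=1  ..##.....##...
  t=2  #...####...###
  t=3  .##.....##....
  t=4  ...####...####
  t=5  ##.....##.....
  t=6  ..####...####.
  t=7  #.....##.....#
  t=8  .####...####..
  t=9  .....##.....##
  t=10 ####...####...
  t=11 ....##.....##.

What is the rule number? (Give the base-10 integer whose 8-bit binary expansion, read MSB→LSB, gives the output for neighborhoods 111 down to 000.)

21

  nb ###: next=.  (t=0,i=6, bit7=0)
  nb ##.: next=.  (t=0,i=0, bit6=0)
  nb #.#: next=.  (t=0,i=1, bit5=0)
  nb #..: next=#  (t=0,i=3, bit4=1)
  nb .##: next=.  (t=0,i=5, bit3=0)
  nb .#.: next=#  (t=0,i=2, bit2=1)
  nb ..#: next=.  (t=0,i=4, bit1=0)
  nb ...: next=#  (t=0,i=10, bit0=1)
  bits 00010101 = 21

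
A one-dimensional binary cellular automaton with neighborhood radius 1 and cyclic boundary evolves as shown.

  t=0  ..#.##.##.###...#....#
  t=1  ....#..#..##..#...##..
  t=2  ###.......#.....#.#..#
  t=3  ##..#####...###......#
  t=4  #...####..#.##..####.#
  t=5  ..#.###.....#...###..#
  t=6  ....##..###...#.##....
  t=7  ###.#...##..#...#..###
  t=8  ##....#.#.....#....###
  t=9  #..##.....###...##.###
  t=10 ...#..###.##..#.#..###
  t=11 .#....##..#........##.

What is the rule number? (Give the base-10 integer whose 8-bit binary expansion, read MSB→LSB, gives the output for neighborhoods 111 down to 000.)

137

  ### -> #   bit 7 = 1  t=0,i=11
  ##. -> .   bit 6 = 0  t=0,i=5
  #.# -> .   bit 5 = 0  t=0,i=3
  #.. -> .   bit 4 = 0  t=0,i=0
  .## -> #   bit 3 = 1  t=0,i=4
  .#. -> .   bit 2 = 0  t=0,i=2
  ..# -> .   bit 1 = 0  t=0,i=1
  ... -> #   bit 0 = 1  t=0,i=14
  bits 10001001 = 137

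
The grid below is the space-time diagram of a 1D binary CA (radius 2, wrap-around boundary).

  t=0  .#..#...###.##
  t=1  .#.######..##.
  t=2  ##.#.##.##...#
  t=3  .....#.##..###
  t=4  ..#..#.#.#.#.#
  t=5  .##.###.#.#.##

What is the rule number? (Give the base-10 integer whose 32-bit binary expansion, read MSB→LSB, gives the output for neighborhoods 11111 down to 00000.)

2597717433

  ##### -> #   bit 31 = 1  t=1,i=5
  ####. -> .   bit 30 = 0  t=1,i=7
  ###.# -> .   bit 29 = 0  t=0,i=10
  ###.. -> #   bit 28 = 1  t=1,i=8
  ##.## -> #   bit 27 = 1  t=0,i=11
  ##.#. -> .   bit 26 = 0  t=0,i=0
  ##..# -> #   bit 25 = 1  t=1,i=9
  ##... -> .   bit 24 = 0  t=2,i=10
  #.### -> #   bit 23 = 1  t=1,i=3
  #.##. -> #   bit 22 = 1  t=0,i=12
  #.#.# -> .   bit 21 = 0  t=2,i=3
  #.#.. -> #   bit 20 = 1  t=0,i=1
  #..## -> .   bit 19 = 0  t=1,i=10
  #..#. -> #   bit 18 = 1  t=0,i=3
  #...# -> #   bit 17 = 1  t=0,i=6
  #.... -> .   bit 16 = 0  t=3,i=1
  .#### -> .   bit 15 = 0  t=1,i=4
  .###. -> .   bit 14 = 0  t=0,i=9
  .##.# -> .   bit 13 = 0  t=0,i=13
  .##.. -> .   bit 12 = 0  t=1,i=12
  .#.## -> .   bit 11 = 0  t=1,i=2
  .#.#. -> #   bit 10 = 1  t=4,i=6
  .#..# -> .   bit 9 = 0  t=0,i=2
  .#... -> #   bit 8 = 1  t=0,i=5
  ..### -> #   bit 7 = 1  t=0,i=8
  ..##. -> .   bit 6 = 0  t=1,i=11
  ..#.# -> #   bit 5 = 1  t=1,i=1
  ..#.. -> #   bit 4 = 1  t=0,i=4
  ...## -> #   bit 3 = 1  t=0,i=7
  ...#. -> .   bit 2 = 0  t=3,i=4
  ....# -> .   bit 1 = 0  t=3,i=3
  ..... -> #   bit 0 = 1  t=3,i=2
  bits 10011010110101100000010110111001 = 2597717433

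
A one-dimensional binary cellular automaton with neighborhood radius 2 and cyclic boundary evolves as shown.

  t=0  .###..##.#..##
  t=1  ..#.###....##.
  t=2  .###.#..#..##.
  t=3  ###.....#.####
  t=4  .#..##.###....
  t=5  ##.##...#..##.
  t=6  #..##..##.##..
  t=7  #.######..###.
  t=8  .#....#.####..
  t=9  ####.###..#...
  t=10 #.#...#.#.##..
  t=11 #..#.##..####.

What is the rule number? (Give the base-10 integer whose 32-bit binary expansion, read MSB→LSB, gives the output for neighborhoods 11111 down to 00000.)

1112103413

  nb #####: next=.  (t=3,i=0, bit31=0)
  nb ####.: next=#  (t=3,i=1, bit30=1)
  nb ###.#: next=.  (t=2,i=3, bit29=0)
  nb ###..: next=.  (t=0,i=3, bit28=0)
  nb ##.##: next=.  (t=0,i=0, bit27=0)
  nb ##.#.: next=.  (t=0,i=8, bit26=0)
  nb ##..#: next=#  (t=0,i=4, bit25=1)
  nb ##...: next=.  (t=1,i=7, bit24=0)
  nb #.###: next=.  (t=0,i=1, bit23=0)
  nb #.##.: next=#  (t=5,i=0, bit22=1)
  nb #.#.#: next=.  (t=7,i=0, bit21=0)
  nb #.#..: next=.  (t=0,i=9, bit20=0)
  nb #..##: next=#  (t=0,i=5, bit19=1)
  nb #..#.: next=.  (t=2,i=7, bit18=0)
  nb #...#: next=.  (t=1,i=0, bit17=0)
  nb #....: next=#  (t=1,i=8, bit16=1)
  nb .####: next=.  (t=3,i=11, bit15=0)
  nb .###.: next=#  (t=0,i=2, bit14=1)
  nb .##.#: next=.  (t=0,i=7, bit13=0)
  nb .##..: next=#  (t=1,i=12, bit12=1)
  nb .#.##: next=#  (t=1,i=3, bit11=1)
  nb .#.#.: next=.  (t=10,i=1, bit10=0)
  nb .#..#: next=.  (t=0,i=10, bit9=0)
  nb .#...: next=#  (t=8,i=2, bit8=1)
  nb ..###: next=#  (t=2,i=1, bit7=1)
  nb ..##.: next=#  (t=0,i=6, bit6=1)
  nb ..#.#: next=#  (t=1,i=2, bit5=1)
  nb ..#..: next=#  (t=2,i=8, bit4=1)
  nb ...##: next=.  (t=1,i=10, bit3=0)
  nb ...#.: next=#  (t=1,i=1, bit2=1)
  nb ....#: next=.  (t=1,i=9, bit1=0)
  nb .....: next=#  (t=3,i=5, bit0=1)
  bits 01000010010010010101100111110101 = 1112103413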